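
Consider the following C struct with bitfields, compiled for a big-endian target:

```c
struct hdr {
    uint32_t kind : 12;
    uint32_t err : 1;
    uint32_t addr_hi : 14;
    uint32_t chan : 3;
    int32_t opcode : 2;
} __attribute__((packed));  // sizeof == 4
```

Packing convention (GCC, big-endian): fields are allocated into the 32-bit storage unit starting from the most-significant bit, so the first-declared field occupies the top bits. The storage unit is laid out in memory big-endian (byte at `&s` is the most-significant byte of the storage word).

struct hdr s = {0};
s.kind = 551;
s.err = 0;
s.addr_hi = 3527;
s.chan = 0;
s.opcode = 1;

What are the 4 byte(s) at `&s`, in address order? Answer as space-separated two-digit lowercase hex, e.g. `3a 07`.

[20+:12] kind=551 & 0xfff = 0x227; word=0x22700000
[19+:1] err=0 & 0x1 = 0x0; word=0x22700000
[5+:14] addr_hi=3527 & 0x3fff = 0xdc7; word=0x2271b8e0
[2+:3] chan=0 & 0x7 = 0x0; word=0x2271b8e0
[0+:2] opcode=1 & 0x3 = 0x1; word=0x2271b8e1
word = 0x2271b8e1 → big-endian bytes:
  [0]=0x22  [1]=0x71  [2]=0xb8  [3]=0xe1

22 71 b8 e1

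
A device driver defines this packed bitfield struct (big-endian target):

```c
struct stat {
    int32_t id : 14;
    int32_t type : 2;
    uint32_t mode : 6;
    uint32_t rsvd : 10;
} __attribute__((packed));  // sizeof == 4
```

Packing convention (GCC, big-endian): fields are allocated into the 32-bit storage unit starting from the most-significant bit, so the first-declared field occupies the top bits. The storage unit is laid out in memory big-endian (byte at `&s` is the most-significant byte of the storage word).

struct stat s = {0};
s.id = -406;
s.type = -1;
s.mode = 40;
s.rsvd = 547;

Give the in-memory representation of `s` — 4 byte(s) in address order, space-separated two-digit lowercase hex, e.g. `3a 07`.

id:14 = -406 → 0x3e6a << 18 → word 0xf9a80000
type:2 = -1 → 0x3 << 16 → word 0xf9ab0000
mode:6 = 40 → 0x28 << 10 → word 0xf9aba000
rsvd:10 = 547 → 0x223 << 0 → word 0xf9aba223
word = 0xf9aba223 → big-endian bytes:
  [0]=0xf9  [1]=0xab  [2]=0xa2  [3]=0x23

f9 ab a2 23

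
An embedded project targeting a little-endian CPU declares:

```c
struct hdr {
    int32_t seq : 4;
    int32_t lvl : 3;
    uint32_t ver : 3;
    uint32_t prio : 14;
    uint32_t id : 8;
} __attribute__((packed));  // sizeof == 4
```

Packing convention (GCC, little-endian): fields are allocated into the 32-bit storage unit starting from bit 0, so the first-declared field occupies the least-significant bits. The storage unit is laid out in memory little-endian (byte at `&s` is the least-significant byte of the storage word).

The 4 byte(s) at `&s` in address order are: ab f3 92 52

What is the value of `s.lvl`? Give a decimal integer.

2

[0]=0xab [1]=0xf3 [2]=0x92 [3]=0x52 (little-endian) → word 0x5292f3ab
seq:4 @ bit 0 → (0x5292f3ab>>0)&0xf = 0xb
lvl:3 @ bit 4 → (0x5292f3ab>>4)&0x7 = 0x2  ←
ver:3 @ bit 7 → (0x5292f3ab>>7)&0x7 = 0x7
prio:14 @ bit 10 → (0x5292f3ab>>10)&0x3fff = 0x24bc
id:8 @ bit 24 → (0x5292f3ab>>24)&0xff = 0x52
lvl signed 3b, MSB=0: value = 2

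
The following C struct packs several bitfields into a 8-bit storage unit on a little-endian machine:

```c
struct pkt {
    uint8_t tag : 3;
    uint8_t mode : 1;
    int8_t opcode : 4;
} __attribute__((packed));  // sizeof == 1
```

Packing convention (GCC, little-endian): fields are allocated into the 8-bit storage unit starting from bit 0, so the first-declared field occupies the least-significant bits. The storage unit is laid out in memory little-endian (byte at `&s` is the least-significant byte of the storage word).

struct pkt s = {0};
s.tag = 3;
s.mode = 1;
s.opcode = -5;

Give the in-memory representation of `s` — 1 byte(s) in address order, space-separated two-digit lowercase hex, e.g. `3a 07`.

bb

[0+:3] tag=3 & 0x7 = 0x3; word=0x03
[3+:1] mode=1 & 0x1 = 0x1; word=0x0b
[4+:4] opcode=-5 & 0xf = 0xb; word=0xbb
word = 0xbb → little-endian bytes:
  [0]=0xbb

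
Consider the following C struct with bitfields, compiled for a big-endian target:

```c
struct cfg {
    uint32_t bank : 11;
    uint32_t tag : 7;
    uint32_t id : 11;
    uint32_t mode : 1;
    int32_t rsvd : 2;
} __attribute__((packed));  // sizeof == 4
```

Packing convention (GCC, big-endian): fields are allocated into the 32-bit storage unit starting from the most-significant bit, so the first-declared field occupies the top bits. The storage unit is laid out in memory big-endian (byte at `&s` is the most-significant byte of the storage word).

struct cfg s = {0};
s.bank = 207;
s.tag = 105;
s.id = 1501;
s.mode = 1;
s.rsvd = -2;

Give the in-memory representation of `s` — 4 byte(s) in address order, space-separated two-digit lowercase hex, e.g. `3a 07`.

19 fa 6e ee

bank:11 = 207 → 0xcf << 21 → word 0x19e00000
tag:7 = 105 → 0x69 << 14 → word 0x19fa4000
id:11 = 1501 → 0x5dd << 3 → word 0x19fa6ee8
mode:1 = 1 → 0x1 << 2 → word 0x19fa6eec
rsvd:2 = -2 → 0x2 << 0 → word 0x19fa6eee
word = 0x19fa6eee → big-endian bytes:
  [0]=0x19  [1]=0xfa  [2]=0x6e  [3]=0xee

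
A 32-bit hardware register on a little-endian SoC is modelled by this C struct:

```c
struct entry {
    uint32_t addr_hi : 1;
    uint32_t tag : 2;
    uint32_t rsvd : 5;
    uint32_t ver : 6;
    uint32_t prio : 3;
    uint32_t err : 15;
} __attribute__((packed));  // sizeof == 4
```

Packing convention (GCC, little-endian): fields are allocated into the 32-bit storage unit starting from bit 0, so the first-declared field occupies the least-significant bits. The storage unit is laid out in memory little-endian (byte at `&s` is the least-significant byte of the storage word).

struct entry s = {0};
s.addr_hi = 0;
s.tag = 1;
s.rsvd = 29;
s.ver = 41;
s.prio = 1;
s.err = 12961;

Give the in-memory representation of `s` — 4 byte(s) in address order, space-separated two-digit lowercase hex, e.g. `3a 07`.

addr_hi:1 = 0 → 0x0 << 0 → word 0x00000000
tag:2 = 1 → 0x1 << 1 → word 0x00000002
rsvd:5 = 29 → 0x1d << 3 → word 0x000000ea
ver:6 = 41 → 0x29 << 8 → word 0x000029ea
prio:3 = 1 → 0x1 << 14 → word 0x000069ea
err:15 = 12961 → 0x32a1 << 17 → word 0x654269ea
word = 0x654269ea → little-endian bytes:
  [0]=0xea  [1]=0x69  [2]=0x42  [3]=0x65

ea 69 42 65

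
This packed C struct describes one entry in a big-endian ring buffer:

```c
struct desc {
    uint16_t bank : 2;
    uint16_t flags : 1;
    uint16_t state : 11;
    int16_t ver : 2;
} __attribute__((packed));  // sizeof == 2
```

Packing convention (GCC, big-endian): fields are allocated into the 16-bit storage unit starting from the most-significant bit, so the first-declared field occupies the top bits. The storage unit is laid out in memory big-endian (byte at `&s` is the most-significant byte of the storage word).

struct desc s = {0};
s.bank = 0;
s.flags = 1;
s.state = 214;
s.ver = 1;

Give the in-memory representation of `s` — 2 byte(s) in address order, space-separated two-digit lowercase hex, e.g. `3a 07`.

bank (2b) val=0 bits=0x0 at bit 14: 0x0000
flags (1b) val=1 bits=0x1 at bit 13: 0x2000
state (11b) val=214 bits=0xd6 at bit 2: 0x2358
ver (2b) val=1 bits=0x1 at bit 0: 0x2359
word = 0x2359 → big-endian bytes:
  [0]=0x23  [1]=0x59

23 59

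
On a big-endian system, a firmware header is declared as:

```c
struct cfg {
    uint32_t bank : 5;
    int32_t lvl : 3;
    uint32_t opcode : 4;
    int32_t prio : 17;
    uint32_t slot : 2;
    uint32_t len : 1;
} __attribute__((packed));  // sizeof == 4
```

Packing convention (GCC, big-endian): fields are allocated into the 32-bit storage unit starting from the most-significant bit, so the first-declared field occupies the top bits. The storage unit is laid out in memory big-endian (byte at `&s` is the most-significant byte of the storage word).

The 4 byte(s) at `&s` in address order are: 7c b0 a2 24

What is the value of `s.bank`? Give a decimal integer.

[0]=0x7c [1]=0xb0 [2]=0xa2 [3]=0x24 (big-endian) → word 0x7cb0a224
bank [27+:5] = (word>>27) & 0x1f = 15  ←
lvl [24+:3] = (word>>24) & 0x7 = 4
opcode [20+:4] = (word>>20) & 0xf = 11
prio [3+:17] = (word>>3) & 0x1ffff = 5188
slot [1+:2] = (word>>1) & 0x3 = 2
len [0+:1] = (word>>0) & 0x1 = 0

15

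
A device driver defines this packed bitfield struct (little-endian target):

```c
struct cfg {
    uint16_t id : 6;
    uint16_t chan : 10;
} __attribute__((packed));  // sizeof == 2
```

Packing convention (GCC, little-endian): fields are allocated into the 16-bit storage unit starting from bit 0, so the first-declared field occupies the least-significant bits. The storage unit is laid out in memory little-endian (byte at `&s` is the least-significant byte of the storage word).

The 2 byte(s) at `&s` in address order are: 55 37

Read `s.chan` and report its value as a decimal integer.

[0]=0x55 [1]=0x37 (little-endian) → word 0x3755
id [0+:6] = (word>>0) & 0x3f = 21
chan [6+:10] = (word>>6) & 0x3ff = 221  ←

221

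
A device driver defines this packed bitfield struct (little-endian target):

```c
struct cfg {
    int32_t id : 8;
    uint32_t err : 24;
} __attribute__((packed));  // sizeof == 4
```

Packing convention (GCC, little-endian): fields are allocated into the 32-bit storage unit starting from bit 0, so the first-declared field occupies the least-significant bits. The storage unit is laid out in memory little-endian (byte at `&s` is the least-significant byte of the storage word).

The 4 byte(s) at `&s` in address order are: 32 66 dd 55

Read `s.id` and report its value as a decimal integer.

[0]=0x32 [1]=0x66 [2]=0xdd [3]=0x55 (little-endian) → word 0x55dd6632
id [0+:8] = (word>>0) & 0xff = 50  ←
err [8+:24] = (word>>8) & 0xffffff = 5627238
id signed 8b, MSB=0: value = 50

50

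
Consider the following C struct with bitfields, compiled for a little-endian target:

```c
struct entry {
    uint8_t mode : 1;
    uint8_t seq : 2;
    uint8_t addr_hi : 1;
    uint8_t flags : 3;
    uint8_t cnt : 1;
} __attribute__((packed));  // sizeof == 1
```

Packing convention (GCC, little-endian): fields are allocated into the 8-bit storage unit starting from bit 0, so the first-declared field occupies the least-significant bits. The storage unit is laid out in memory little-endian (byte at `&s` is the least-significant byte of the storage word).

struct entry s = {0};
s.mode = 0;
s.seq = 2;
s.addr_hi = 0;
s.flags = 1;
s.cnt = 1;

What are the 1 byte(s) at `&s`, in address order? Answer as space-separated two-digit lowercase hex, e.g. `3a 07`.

94

[0+:1] mode=0 & 0x1 = 0x0; word=0x00
[1+:2] seq=2 & 0x3 = 0x2; word=0x04
[3+:1] addr_hi=0 & 0x1 = 0x0; word=0x04
[4+:3] flags=1 & 0x7 = 0x1; word=0x14
[7+:1] cnt=1 & 0x1 = 0x1; word=0x94
word = 0x94 → little-endian bytes:
  [0]=0x94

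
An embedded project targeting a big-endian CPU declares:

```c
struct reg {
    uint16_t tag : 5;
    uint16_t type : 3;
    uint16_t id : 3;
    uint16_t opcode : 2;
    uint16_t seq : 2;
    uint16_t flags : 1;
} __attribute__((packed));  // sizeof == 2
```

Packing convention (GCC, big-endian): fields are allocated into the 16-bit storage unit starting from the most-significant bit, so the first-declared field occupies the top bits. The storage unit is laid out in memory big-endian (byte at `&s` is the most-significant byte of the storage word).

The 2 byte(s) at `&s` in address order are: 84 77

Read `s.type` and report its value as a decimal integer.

4

[0]=0x84 [1]=0x77 (big-endian) → word 0x8477
tag [11+:5] = (word>>11) & 0x1f = 16
type [8+:3] = (word>>8) & 0x7 = 4  ←
id [5+:3] = (word>>5) & 0x7 = 3
opcode [3+:2] = (word>>3) & 0x3 = 2
seq [1+:2] = (word>>1) & 0x3 = 3
flags [0+:1] = (word>>0) & 0x1 = 1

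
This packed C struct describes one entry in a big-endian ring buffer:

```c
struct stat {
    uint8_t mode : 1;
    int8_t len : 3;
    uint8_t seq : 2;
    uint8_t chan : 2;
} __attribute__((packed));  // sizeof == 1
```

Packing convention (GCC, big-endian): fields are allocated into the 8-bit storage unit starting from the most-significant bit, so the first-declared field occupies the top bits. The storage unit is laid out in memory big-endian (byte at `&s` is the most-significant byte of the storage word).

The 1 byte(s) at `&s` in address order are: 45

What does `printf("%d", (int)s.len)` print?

[0]=0x45 (big-endian) → word 0x45
mode [7+:1] = (word>>7) & 0x1 = 0
len [4+:3] = (word>>4) & 0x7 = 4  ←
seq [2+:2] = (word>>2) & 0x3 = 1
chan [0+:2] = (word>>0) & 0x3 = 1
len signed 3b, MSB=1: 4 - 8 = -4

-4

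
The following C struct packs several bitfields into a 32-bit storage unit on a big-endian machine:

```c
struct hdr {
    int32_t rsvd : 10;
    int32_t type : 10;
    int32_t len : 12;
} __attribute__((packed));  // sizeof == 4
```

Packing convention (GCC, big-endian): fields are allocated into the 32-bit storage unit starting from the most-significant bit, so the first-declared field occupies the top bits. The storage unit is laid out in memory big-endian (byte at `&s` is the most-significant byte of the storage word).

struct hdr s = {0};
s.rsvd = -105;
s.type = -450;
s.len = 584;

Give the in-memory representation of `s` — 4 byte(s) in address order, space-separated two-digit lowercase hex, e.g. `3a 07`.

e5 e3 e2 48

[22+:10] rsvd=-105 & 0x3ff = 0x397; word=0xe5c00000
[12+:10] type=-450 & 0x3ff = 0x23e; word=0xe5e3e000
[0+:12] len=584 & 0xfff = 0x248; word=0xe5e3e248
word = 0xe5e3e248 → big-endian bytes:
  [0]=0xe5  [1]=0xe3  [2]=0xe2  [3]=0x48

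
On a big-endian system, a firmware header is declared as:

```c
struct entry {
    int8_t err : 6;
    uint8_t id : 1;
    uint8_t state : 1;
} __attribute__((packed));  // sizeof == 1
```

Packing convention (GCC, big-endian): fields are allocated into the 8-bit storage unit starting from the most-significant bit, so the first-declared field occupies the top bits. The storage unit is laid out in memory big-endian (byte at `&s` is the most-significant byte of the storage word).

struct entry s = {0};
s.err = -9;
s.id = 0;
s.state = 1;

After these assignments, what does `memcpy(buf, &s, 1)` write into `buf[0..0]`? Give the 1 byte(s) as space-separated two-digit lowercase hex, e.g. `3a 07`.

dd

[2+:6] err=-9 & 0x3f = 0x37; word=0xdc
[1+:1] id=0 & 0x1 = 0x0; word=0xdc
[0+:1] state=1 & 0x1 = 0x1; word=0xdd
word = 0xdd → big-endian bytes:
  [0]=0xdd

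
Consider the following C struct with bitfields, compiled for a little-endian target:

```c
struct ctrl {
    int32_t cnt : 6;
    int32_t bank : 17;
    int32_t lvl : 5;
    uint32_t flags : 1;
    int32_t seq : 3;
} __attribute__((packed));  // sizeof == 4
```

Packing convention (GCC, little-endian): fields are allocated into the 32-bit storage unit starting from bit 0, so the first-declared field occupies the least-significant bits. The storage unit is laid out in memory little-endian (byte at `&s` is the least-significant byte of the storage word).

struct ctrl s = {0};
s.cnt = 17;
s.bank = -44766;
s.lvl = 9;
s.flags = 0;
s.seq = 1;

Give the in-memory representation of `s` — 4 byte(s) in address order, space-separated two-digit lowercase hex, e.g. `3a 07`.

[0+:6] cnt=17 & 0x3f = 0x11; word=0x00000011
[6+:17] bank=-44766 & 0x1ffff = 0x15122; word=0x00544891
[23+:5] lvl=9 & 0x1f = 0x9; word=0x04d44891
[28+:1] flags=0 & 0x1 = 0x0; word=0x04d44891
[29+:3] seq=1 & 0x7 = 0x1; word=0x24d44891
word = 0x24d44891 → little-endian bytes:
  [0]=0x91  [1]=0x48  [2]=0xd4  [3]=0x24

91 48 d4 24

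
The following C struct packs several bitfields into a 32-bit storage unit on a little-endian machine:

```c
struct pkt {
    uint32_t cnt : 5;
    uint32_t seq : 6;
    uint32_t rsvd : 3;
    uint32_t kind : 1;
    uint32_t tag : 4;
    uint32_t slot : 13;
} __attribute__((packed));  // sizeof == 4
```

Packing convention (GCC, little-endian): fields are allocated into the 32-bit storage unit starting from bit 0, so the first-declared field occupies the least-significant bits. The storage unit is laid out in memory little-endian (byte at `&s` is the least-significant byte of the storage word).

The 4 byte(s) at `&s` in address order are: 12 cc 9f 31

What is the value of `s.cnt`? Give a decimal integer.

[0]=0x12 [1]=0xcc [2]=0x9f [3]=0x31 (little-endian) → word 0x319fcc12
cnt:5 @ bit 0 → (0x319fcc12>>0)&0x1f = 0x12  ←
seq:6 @ bit 5 → (0x319fcc12>>5)&0x3f = 0x20
rsvd:3 @ bit 11 → (0x319fcc12>>11)&0x7 = 0x1
kind:1 @ bit 14 → (0x319fcc12>>14)&0x1 = 0x1
tag:4 @ bit 15 → (0x319fcc12>>15)&0xf = 0xf
slot:13 @ bit 19 → (0x319fcc12>>19)&0x1fff = 0x633

18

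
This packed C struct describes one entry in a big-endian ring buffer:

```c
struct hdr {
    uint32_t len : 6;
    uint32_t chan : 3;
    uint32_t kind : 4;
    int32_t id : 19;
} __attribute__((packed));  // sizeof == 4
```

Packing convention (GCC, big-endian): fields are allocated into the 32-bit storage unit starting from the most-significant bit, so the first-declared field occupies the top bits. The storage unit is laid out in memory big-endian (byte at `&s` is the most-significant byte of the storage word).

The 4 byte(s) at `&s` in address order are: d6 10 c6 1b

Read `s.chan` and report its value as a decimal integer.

4

[0]=0xd6 [1]=0x10 [2]=0xc6 [3]=0x1b (big-endian) → word 0xd610c61b
len:6 @ bit 26 → (0xd610c61b>>26)&0x3f = 0x35
chan:3 @ bit 23 → (0xd610c61b>>23)&0x7 = 0x4  ←
kind:4 @ bit 19 → (0xd610c61b>>19)&0xf = 0x2
id:19 @ bit 0 → (0xd610c61b>>0)&0x7ffff = 0xc61b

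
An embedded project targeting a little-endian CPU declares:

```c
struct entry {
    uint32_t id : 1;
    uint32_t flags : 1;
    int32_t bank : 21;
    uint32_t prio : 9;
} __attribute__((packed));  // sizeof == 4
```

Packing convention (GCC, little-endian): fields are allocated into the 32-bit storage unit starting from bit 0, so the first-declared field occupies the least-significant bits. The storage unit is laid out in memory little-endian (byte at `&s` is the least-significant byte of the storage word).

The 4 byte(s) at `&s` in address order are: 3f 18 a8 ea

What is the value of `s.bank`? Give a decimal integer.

656911

[0]=0x3f [1]=0x18 [2]=0xa8 [3]=0xea (little-endian) → word 0xeaa8183f
id:1 @ bit 0 → (0xeaa8183f>>0)&0x1 = 0x1
flags:1 @ bit 1 → (0xeaa8183f>>1)&0x1 = 0x1
bank:21 @ bit 2 → (0xeaa8183f>>2)&0x1fffff = 0xa060f  ←
prio:9 @ bit 23 → (0xeaa8183f>>23)&0x1ff = 0x1d5
bank signed 21b, MSB=0: value = 656911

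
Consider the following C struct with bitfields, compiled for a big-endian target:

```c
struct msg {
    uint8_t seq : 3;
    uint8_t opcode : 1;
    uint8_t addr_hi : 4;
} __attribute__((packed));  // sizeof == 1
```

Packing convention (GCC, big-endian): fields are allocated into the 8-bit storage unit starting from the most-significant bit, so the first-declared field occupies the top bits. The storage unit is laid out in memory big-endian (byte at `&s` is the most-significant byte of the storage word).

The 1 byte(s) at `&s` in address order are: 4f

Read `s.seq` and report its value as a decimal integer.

2

[0]=0x4f (big-endian) → word 0x4f
seq:3 @ bit 5 → (0x4f>>5)&0x7 = 0x2  ←
opcode:1 @ bit 4 → (0x4f>>4)&0x1 = 0x0
addr_hi:4 @ bit 0 → (0x4f>>0)&0xf = 0xf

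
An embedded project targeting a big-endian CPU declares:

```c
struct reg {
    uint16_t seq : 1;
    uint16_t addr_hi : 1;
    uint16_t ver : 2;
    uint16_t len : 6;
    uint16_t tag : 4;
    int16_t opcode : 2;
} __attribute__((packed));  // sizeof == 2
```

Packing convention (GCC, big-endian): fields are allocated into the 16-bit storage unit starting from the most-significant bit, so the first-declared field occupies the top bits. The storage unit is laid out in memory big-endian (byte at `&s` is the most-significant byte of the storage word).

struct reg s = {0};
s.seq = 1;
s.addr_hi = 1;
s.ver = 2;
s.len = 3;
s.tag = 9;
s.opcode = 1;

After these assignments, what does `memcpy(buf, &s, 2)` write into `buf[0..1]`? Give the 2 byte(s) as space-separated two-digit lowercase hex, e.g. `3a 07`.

e0 e5

[15+:1] seq=1 & 0x1 = 0x1; word=0x8000
[14+:1] addr_hi=1 & 0x1 = 0x1; word=0xc000
[12+:2] ver=2 & 0x3 = 0x2; word=0xe000
[6+:6] len=3 & 0x3f = 0x3; word=0xe0c0
[2+:4] tag=9 & 0xf = 0x9; word=0xe0e4
[0+:2] opcode=1 & 0x3 = 0x1; word=0xe0e5
word = 0xe0e5 → big-endian bytes:
  [0]=0xe0  [1]=0xe5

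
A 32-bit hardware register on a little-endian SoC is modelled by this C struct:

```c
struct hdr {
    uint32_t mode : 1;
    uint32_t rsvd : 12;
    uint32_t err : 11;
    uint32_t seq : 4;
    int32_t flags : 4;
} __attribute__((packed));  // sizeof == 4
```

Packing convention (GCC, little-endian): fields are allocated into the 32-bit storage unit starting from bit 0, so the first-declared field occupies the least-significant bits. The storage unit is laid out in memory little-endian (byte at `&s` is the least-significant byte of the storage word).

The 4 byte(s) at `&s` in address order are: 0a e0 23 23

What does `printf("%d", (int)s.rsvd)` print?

[0]=0x0a [1]=0xe0 [2]=0x23 [3]=0x23 (little-endian) → word 0x2323e00a
mode [0+:1] = (word>>0) & 0x1 = 0
rsvd [1+:12] = (word>>1) & 0xfff = 5  ←
err [13+:11] = (word>>13) & 0x7ff = 287
seq [24+:4] = (word>>24) & 0xf = 3
flags [28+:4] = (word>>28) & 0xf = 2

5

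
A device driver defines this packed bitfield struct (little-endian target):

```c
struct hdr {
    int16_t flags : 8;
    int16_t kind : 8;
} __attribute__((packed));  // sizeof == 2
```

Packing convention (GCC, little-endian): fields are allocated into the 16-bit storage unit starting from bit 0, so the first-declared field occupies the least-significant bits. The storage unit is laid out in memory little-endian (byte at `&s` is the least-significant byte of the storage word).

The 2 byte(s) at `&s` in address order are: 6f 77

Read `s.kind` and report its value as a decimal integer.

119

[0]=0x6f [1]=0x77 (little-endian) → word 0x776f
flags:8 @ bit 0 → (0x776f>>0)&0xff = 0x6f
kind:8 @ bit 8 → (0x776f>>8)&0xff = 0x77  ←
kind signed 8b, MSB=0: value = 119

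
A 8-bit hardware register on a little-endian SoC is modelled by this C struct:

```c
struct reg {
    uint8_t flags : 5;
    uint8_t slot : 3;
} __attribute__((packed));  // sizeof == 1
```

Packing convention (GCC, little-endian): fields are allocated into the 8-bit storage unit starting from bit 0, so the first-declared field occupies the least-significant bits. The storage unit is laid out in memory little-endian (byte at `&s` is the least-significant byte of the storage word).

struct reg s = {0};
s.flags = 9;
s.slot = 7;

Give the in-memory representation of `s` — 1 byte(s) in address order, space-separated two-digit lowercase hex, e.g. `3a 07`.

e9

[0+:5] flags=9 & 0x1f = 0x9; word=0x09
[5+:3] slot=7 & 0x7 = 0x7; word=0xe9
word = 0xe9 → little-endian bytes:
  [0]=0xe9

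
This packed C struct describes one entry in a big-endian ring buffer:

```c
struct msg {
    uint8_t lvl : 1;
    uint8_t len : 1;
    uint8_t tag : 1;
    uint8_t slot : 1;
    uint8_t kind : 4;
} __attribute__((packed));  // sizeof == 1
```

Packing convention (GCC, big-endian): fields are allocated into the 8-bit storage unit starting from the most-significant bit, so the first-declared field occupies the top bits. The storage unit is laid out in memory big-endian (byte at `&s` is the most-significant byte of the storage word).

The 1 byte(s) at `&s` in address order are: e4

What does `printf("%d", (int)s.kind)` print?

[0]=0xe4 (big-endian) → word 0xe4
lvl:1 @ bit 7 → (0xe4>>7)&0x1 = 0x1
len:1 @ bit 6 → (0xe4>>6)&0x1 = 0x1
tag:1 @ bit 5 → (0xe4>>5)&0x1 = 0x1
slot:1 @ bit 4 → (0xe4>>4)&0x1 = 0x0
kind:4 @ bit 0 → (0xe4>>0)&0xf = 0x4  ←

4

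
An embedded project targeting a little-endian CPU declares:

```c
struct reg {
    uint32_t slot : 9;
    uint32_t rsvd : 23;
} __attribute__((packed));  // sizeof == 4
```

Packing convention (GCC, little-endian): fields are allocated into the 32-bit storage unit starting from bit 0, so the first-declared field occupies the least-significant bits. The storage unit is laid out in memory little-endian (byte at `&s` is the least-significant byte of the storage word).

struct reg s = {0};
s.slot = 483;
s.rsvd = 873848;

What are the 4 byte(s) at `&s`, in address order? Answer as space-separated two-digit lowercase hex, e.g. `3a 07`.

slot (9b) val=483 bits=0x1e3 at bit 0: 0x000001e3
rsvd (23b) val=873848 bits=0xd5578 at bit 9: 0x1aaaf1e3
word = 0x1aaaf1e3 → little-endian bytes:
  [0]=0xe3  [1]=0xf1  [2]=0xaa  [3]=0x1a

e3 f1 aa 1a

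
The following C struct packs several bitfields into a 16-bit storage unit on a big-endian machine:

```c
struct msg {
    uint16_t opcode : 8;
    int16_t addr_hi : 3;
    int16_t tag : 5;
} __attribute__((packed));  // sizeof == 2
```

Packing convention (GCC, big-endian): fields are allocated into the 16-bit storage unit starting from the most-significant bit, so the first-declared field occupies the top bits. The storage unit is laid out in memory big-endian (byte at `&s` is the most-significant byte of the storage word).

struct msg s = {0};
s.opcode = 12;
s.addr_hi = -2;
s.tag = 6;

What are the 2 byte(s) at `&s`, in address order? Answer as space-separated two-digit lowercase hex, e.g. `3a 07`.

[8+:8] opcode=12 & 0xff = 0xc; word=0x0c00
[5+:3] addr_hi=-2 & 0x7 = 0x6; word=0x0cc0
[0+:5] tag=6 & 0x1f = 0x6; word=0x0cc6
word = 0x0cc6 → big-endian bytes:
  [0]=0x0c  [1]=0xc6

0c c6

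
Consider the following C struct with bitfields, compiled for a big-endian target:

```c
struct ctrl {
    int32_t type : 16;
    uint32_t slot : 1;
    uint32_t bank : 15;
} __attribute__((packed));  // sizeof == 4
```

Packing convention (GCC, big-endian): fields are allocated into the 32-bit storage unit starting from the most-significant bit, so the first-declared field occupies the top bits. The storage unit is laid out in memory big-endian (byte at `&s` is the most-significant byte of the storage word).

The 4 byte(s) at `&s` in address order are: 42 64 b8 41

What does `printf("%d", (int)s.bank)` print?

[0]=0x42 [1]=0x64 [2]=0xb8 [3]=0x41 (big-endian) → word 0x4264b841
type [16+:16] = (word>>16) & 0xffff = 16996
slot [15+:1] = (word>>15) & 0x1 = 1
bank [0+:15] = (word>>0) & 0x7fff = 14401  ←

14401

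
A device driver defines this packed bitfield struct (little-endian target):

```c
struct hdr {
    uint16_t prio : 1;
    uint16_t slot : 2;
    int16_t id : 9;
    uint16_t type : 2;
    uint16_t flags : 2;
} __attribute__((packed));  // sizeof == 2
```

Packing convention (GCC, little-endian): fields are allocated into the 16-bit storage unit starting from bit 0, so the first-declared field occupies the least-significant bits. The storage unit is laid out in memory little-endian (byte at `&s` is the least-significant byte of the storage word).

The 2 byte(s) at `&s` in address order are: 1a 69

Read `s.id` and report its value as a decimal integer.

-221

[0]=0x1a [1]=0x69 (little-endian) → word 0x691a
prio [0+:1] = (word>>0) & 0x1 = 0
slot [1+:2] = (word>>1) & 0x3 = 1
id [3+:9] = (word>>3) & 0x1ff = 291  ←
type [12+:2] = (word>>12) & 0x3 = 2
flags [14+:2] = (word>>14) & 0x3 = 1
id signed 9b, MSB=1: 291 - 512 = -221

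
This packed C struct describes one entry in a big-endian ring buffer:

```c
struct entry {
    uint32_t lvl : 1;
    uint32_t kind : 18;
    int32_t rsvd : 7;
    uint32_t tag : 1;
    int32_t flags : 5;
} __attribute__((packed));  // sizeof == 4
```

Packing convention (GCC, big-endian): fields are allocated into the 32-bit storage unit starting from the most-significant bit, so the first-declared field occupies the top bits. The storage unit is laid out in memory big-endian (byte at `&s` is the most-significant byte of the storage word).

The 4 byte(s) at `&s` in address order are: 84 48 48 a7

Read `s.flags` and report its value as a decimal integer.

[0]=0x84 [1]=0x48 [2]=0x48 [3]=0xa7 (big-endian) → word 0x844848a7
lvl:1 @ bit 31 → (0x844848a7>>31)&0x1 = 0x1
kind:18 @ bit 13 → (0x844848a7>>13)&0x3ffff = 0x2242
rsvd:7 @ bit 6 → (0x844848a7>>6)&0x7f = 0x22
tag:1 @ bit 5 → (0x844848a7>>5)&0x1 = 0x1
flags:5 @ bit 0 → (0x844848a7>>0)&0x1f = 0x7  ←
flags signed 5b, MSB=0: value = 7

7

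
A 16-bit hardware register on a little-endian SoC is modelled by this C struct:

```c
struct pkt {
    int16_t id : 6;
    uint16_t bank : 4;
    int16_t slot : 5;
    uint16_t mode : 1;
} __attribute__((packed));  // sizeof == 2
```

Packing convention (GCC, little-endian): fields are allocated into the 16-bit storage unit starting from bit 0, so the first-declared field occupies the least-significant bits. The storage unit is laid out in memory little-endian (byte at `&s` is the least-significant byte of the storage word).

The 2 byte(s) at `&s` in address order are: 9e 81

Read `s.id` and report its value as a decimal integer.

30

[0]=0x9e [1]=0x81 (little-endian) → word 0x819e
id [0+:6] = (word>>0) & 0x3f = 30  ←
bank [6+:4] = (word>>6) & 0xf = 6
slot [10+:5] = (word>>10) & 0x1f = 0
mode [15+:1] = (word>>15) & 0x1 = 1
id signed 6b, MSB=0: value = 30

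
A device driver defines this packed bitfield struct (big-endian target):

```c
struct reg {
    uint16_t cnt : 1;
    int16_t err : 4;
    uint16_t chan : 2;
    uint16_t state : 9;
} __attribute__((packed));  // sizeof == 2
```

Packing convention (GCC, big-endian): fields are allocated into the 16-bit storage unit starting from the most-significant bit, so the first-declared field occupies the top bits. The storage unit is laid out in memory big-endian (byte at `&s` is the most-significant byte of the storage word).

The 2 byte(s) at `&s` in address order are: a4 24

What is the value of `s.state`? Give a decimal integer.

[0]=0xa4 [1]=0x24 (big-endian) → word 0xa424
cnt [15+:1] = (word>>15) & 0x1 = 1
err [11+:4] = (word>>11) & 0xf = 4
chan [9+:2] = (word>>9) & 0x3 = 2
state [0+:9] = (word>>0) & 0x1ff = 36  ←

36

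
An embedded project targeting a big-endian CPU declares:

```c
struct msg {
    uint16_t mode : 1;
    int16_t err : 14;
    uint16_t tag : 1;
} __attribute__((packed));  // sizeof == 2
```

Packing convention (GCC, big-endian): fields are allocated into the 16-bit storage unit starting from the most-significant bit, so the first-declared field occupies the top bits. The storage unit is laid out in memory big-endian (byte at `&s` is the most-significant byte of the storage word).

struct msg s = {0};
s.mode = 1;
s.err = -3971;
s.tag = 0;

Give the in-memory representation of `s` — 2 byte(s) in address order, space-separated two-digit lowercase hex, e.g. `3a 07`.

mode (1b) val=1 bits=0x1 at bit 15: 0x8000
err (14b) val=-3971 bits=0x307d at bit 1: 0xe0fa
tag (1b) val=0 bits=0x0 at bit 0: 0xe0fa
word = 0xe0fa → big-endian bytes:
  [0]=0xe0  [1]=0xfa

e0 fa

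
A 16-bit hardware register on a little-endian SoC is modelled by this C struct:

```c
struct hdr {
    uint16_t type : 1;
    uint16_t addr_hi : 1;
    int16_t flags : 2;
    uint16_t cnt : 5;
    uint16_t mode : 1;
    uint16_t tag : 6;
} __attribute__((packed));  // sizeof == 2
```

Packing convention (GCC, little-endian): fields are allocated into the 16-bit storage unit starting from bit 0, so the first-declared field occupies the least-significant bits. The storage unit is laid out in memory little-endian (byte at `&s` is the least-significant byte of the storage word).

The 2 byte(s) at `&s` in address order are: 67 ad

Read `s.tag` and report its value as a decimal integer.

43

[0]=0x67 [1]=0xad (little-endian) → word 0xad67
type [0+:1] = (word>>0) & 0x1 = 1
addr_hi [1+:1] = (word>>1) & 0x1 = 1
flags [2+:2] = (word>>2) & 0x3 = 1
cnt [4+:5] = (word>>4) & 0x1f = 22
mode [9+:1] = (word>>9) & 0x1 = 0
tag [10+:6] = (word>>10) & 0x3f = 43  ←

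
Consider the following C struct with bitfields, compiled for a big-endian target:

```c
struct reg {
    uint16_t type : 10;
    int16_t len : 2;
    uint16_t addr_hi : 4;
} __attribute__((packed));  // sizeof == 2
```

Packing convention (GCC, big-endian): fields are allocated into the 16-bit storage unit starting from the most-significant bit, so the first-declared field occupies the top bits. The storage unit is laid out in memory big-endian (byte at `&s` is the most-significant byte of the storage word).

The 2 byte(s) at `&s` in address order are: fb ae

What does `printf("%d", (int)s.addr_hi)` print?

[0]=0xfb [1]=0xae (big-endian) → word 0xfbae
type [6+:10] = (word>>6) & 0x3ff = 1006
len [4+:2] = (word>>4) & 0x3 = 2
addr_hi [0+:4] = (word>>0) & 0xf = 14  ←

14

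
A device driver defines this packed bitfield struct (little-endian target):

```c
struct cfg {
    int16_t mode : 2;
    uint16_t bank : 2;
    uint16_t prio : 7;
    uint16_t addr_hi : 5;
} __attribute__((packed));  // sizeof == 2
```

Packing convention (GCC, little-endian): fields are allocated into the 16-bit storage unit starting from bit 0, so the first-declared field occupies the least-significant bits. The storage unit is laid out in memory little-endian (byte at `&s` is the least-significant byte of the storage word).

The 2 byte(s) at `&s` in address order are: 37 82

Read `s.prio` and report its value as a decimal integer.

[0]=0x37 [1]=0x82 (little-endian) → word 0x8237
mode [0+:2] = (word>>0) & 0x3 = 3
bank [2+:2] = (word>>2) & 0x3 = 1
prio [4+:7] = (word>>4) & 0x7f = 35  ←
addr_hi [11+:5] = (word>>11) & 0x1f = 16

35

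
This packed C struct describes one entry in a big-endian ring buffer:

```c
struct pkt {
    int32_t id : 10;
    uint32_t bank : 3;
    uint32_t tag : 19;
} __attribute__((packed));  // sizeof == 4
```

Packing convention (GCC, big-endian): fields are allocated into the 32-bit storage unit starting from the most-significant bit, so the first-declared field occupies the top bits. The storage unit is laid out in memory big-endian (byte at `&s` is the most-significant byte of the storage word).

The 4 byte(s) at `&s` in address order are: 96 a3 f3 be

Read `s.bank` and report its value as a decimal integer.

4

[0]=0x96 [1]=0xa3 [2]=0xf3 [3]=0xbe (big-endian) → word 0x96a3f3be
id:10 @ bit 22 → (0x96a3f3be>>22)&0x3ff = 0x25a
bank:3 @ bit 19 → (0x96a3f3be>>19)&0x7 = 0x4  ←
tag:19 @ bit 0 → (0x96a3f3be>>0)&0x7ffff = 0x3f3be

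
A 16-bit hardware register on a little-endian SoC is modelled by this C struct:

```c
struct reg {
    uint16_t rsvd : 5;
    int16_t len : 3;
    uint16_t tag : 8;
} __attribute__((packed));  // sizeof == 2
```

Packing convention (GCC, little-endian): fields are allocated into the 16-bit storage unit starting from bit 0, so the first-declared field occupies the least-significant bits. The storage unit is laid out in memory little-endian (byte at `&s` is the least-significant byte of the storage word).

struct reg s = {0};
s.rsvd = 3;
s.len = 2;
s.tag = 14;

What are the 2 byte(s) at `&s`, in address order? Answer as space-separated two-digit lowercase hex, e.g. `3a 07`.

rsvd:5 = 3 → 0x3 << 0 → word 0x0003
len:3 = 2 → 0x2 << 5 → word 0x0043
tag:8 = 14 → 0xe << 8 → word 0x0e43
word = 0x0e43 → little-endian bytes:
  [0]=0x43  [1]=0x0e

43 0e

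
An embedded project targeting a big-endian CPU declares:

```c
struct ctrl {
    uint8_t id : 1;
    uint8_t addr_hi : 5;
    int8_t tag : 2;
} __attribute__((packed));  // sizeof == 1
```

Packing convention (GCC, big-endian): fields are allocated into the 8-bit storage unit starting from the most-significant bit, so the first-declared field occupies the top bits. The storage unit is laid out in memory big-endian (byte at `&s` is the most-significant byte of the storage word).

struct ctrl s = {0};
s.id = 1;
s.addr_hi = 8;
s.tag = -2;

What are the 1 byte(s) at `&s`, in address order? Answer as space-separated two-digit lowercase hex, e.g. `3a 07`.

a2

id (1b) val=1 bits=0x1 at bit 7: 0x80
addr_hi (5b) val=8 bits=0x8 at bit 2: 0xa0
tag (2b) val=-2 bits=0x2 at bit 0: 0xa2
word = 0xa2 → big-endian bytes:
  [0]=0xa2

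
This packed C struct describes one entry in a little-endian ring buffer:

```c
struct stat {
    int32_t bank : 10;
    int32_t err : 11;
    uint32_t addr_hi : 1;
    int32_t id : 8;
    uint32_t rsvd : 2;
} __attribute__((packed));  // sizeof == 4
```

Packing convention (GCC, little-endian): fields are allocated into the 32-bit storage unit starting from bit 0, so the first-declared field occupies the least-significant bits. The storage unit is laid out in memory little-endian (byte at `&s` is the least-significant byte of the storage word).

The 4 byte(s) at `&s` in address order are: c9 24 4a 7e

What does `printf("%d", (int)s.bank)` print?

[0]=0xc9 [1]=0x24 [2]=0x4a [3]=0x7e (little-endian) → word 0x7e4a24c9
bank:10 @ bit 0 → (0x7e4a24c9>>0)&0x3ff = 0xc9  ←
err:11 @ bit 10 → (0x7e4a24c9>>10)&0x7ff = 0x289
addr_hi:1 @ bit 21 → (0x7e4a24c9>>21)&0x1 = 0x0
id:8 @ bit 22 → (0x7e4a24c9>>22)&0xff = 0xf9
rsvd:2 @ bit 30 → (0x7e4a24c9>>30)&0x3 = 0x1
bank signed 10b, MSB=0: value = 201

201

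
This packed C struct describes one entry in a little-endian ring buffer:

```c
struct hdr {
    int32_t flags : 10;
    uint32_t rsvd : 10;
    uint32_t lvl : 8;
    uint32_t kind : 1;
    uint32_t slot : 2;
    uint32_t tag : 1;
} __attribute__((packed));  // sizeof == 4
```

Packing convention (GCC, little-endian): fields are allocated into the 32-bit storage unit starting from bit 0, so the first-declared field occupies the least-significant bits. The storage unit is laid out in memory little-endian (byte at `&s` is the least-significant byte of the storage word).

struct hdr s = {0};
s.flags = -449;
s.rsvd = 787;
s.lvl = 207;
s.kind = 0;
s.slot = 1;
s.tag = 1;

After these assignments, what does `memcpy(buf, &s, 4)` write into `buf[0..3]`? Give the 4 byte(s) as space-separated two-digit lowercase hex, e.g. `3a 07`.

3f 4e fc ac

[0+:10] flags=-449 & 0x3ff = 0x23f; word=0x0000023f
[10+:10] rsvd=787 & 0x3ff = 0x313; word=0x000c4e3f
[20+:8] lvl=207 & 0xff = 0xcf; word=0x0cfc4e3f
[28+:1] kind=0 & 0x1 = 0x0; word=0x0cfc4e3f
[29+:2] slot=1 & 0x3 = 0x1; word=0x2cfc4e3f
[31+:1] tag=1 & 0x1 = 0x1; word=0xacfc4e3f
word = 0xacfc4e3f → little-endian bytes:
  [0]=0x3f  [1]=0x4e  [2]=0xfc  [3]=0xac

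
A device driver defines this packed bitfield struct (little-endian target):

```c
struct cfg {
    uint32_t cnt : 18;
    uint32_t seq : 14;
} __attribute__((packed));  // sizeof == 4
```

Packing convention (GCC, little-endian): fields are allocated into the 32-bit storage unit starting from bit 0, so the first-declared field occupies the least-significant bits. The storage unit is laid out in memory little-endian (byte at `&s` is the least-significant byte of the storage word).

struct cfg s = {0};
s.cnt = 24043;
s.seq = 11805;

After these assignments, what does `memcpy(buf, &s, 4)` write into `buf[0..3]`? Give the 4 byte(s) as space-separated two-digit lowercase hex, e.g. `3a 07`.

[0+:18] cnt=24043 & 0x3ffff = 0x5deb; word=0x00005deb
[18+:14] seq=11805 & 0x3fff = 0x2e1d; word=0xb8745deb
word = 0xb8745deb → little-endian bytes:
  [0]=0xeb  [1]=0x5d  [2]=0x74  [3]=0xb8

eb 5d 74 b8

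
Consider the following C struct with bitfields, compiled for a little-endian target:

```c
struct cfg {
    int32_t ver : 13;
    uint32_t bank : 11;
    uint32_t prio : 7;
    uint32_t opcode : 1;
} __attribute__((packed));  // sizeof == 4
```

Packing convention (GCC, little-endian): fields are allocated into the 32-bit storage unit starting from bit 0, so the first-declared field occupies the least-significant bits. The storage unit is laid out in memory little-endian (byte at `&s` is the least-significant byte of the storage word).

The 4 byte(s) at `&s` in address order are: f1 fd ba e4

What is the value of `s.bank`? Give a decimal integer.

1495

[0]=0xf1 [1]=0xfd [2]=0xba [3]=0xe4 (little-endian) → word 0xe4bafdf1
ver:13 @ bit 0 → (0xe4bafdf1>>0)&0x1fff = 0x1df1
bank:11 @ bit 13 → (0xe4bafdf1>>13)&0x7ff = 0x5d7  ←
prio:7 @ bit 24 → (0xe4bafdf1>>24)&0x7f = 0x64
opcode:1 @ bit 31 → (0xe4bafdf1>>31)&0x1 = 0x1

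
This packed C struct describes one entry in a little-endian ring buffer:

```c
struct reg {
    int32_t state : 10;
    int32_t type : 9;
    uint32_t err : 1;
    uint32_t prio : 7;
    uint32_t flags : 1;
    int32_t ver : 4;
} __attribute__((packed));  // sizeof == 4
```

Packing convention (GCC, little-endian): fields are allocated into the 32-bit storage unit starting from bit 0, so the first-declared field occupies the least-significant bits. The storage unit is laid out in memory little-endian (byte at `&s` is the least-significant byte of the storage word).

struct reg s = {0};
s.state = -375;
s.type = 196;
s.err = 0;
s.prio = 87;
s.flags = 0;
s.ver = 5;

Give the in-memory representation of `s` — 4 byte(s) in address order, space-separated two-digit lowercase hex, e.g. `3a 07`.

state:10 = -375 → 0x289 << 0 → word 0x00000289
type:9 = 196 → 0xc4 << 10 → word 0x00031289
err:1 = 0 → 0x0 << 19 → word 0x00031289
prio:7 = 87 → 0x57 << 20 → word 0x05731289
flags:1 = 0 → 0x0 << 27 → word 0x05731289
ver:4 = 5 → 0x5 << 28 → word 0x55731289
word = 0x55731289 → little-endian bytes:
  [0]=0x89  [1]=0x12  [2]=0x73  [3]=0x55

89 12 73 55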